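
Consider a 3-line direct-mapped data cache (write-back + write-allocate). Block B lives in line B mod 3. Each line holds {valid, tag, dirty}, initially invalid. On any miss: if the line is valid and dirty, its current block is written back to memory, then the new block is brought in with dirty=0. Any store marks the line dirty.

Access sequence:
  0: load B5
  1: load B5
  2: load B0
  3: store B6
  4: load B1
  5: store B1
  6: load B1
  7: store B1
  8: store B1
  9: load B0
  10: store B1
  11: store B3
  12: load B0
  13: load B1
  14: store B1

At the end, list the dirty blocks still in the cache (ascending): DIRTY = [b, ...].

DIRTY = [1]

  0 | R B5 → L2 miss [-]
  1 | R B5 → L2 hit [-]
  2 | R B0 → L0 miss [-]
  3 | W B6 → L0 miss [D]
  4 | R B1 → L1 miss [-]
  5 | W B1 → L1 hit [D]
  6 | R B1 → L1 hit [D]
  7 | W B1 → L1 hit [D]
  8 | W B1 → L1 hit [D]
  9 | R B0 → L0 miss wb→B6 [-]
  10 | W B1 → L1 hit [D]
  11 | W B3 → L0 miss [D]
  12 | R B0 → L0 miss wb→B3 [-]
  13 | R B1 → L1 hit [D]
  14 | W B1 → L1 hit [D]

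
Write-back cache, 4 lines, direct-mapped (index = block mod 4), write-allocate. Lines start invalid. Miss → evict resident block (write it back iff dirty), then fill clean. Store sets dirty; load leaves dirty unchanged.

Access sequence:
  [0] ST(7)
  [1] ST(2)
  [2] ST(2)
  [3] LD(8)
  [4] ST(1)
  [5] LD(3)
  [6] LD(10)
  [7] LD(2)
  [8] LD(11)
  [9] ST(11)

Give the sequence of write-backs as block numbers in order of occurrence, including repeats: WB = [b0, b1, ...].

WB = [7, 2]

0: W B7 -> L3 miss  d=D]
1: W B2 -> L2 miss  d=D]
2: W B2 -> L2 hit  d=D]
3: R B8 -> L0 miss  d=-]
4: W B1 -> L1 miss  d=D]
5: R B3 -> L3 miss wb->B7  d=-]
6: R B10 -> L2 miss wb->B2  d=-]
7: R B2 -> L2 miss  d=-]
8: R B11 -> L3 miss  d=-]
9: W B11 -> L3 hit  d=D]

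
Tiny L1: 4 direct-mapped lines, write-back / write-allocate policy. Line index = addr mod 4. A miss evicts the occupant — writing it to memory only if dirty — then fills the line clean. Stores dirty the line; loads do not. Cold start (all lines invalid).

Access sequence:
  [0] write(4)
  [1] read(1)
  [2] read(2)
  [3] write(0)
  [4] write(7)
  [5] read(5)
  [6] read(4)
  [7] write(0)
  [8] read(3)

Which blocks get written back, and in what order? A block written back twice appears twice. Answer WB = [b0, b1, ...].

WB = [4, 0, 7]

0: W B4 -> L0 miss  d=D]
1: R B1 -> L1 miss  d=-]
2: R B2 -> L2 miss  d=-]
3: W B0 -> L0 miss wb->B4  d=D]
4: W B7 -> L3 miss  d=D]
5: R B5 -> L1 miss  d=-]
6: R B4 -> L0 miss wb->B0  d=-]
7: W B0 -> L0 miss  d=D]
8: R B3 -> L3 miss wb->B7  d=-]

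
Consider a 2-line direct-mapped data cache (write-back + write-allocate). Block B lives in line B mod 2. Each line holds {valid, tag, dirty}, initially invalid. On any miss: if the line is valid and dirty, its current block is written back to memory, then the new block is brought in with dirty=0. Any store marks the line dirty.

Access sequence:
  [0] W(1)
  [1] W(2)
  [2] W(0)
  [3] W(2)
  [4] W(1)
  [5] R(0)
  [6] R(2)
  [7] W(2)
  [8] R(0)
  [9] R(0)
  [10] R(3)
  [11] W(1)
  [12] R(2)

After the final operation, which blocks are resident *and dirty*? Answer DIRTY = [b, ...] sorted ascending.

DIRTY = [1]

0: W B1 → L1 miss [D]
1: W B2 → L0 miss [D]
2: W B0 → L0 miss wb→B2 [D]
3: W B2 → L0 miss wb→B0 [D]
4: W B1 → L1 hit [D]
5: R B0 → L0 miss wb→B2 [-]
6: R B2 → L0 miss [-]
7: W B2 → L0 hit [D]
8: R B0 → L0 miss wb→B2 [-]
9: R B0 → L0 hit [-]
10: R B3 → L1 miss wb→B1 [-]
11: W B1 → L1 miss [D]
12: R B2 → L0 miss [-]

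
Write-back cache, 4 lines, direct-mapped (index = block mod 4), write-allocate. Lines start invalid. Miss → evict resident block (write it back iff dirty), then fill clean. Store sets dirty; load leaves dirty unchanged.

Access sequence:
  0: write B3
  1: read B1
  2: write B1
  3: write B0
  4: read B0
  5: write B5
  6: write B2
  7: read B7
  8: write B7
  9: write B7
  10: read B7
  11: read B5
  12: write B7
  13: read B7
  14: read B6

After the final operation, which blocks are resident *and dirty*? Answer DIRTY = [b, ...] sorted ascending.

0: W B3 -> L3 miss  d=D]
1: R B1 -> L1 miss  d=-]
2: W B1 -> L1 hit  d=D]
3: W B0 -> L0 miss  d=D]
4: R B0 -> L0 hit  d=D]
5: W B5 -> L1 miss wb->B1  d=D]
6: W B2 -> L2 miss  d=D]
7: R B7 -> L3 miss wb->B3  d=-]
8: W B7 -> L3 hit  d=D]
9: W B7 -> L3 hit  d=D]
10: R B7 -> L3 hit  d=D]
11: R B5 -> L1 hit  d=D]
12: W B7 -> L3 hit  d=D]
13: R B7 -> L3 hit  d=D]
14: R B6 -> L2 miss wb->B2  d=-]

DIRTY = [0, 5, 7]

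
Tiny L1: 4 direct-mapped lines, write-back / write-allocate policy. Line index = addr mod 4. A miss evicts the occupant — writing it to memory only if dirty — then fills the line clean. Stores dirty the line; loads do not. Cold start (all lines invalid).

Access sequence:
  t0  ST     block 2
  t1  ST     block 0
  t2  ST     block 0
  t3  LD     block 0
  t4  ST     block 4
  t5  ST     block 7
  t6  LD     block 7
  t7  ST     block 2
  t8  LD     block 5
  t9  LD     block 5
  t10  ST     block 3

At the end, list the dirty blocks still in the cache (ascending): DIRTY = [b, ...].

0: W B2 → L2 miss [D]
1: W B0 → L0 miss [D]
2: W B0 → L0 hit [D]
3: R B0 → L0 hit [D]
4: W B4 → L0 miss wb→B0 [D]
5: W B7 → L3 miss [D]
6: R B7 → L3 hit [D]
7: W B2 → L2 hit [D]
8: R B5 → L1 miss [-]
9: R B5 → L1 hit [-]
10: W B3 → L3 miss wb→B7 [D]

DIRTY = [2, 3, 4]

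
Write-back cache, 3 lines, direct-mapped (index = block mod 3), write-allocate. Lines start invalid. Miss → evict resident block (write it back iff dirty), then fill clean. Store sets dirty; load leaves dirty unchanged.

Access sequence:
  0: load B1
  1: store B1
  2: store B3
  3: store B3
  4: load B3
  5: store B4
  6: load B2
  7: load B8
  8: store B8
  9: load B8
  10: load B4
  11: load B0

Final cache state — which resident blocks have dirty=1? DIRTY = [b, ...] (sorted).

  0 | R B1 → L1 miss [-]
  1 | W B1 → L1 hit [D]
  2 | W B3 → L0 miss [D]
  3 | W B3 → L0 hit [D]
  4 | R B3 → L0 hit [D]
  5 | W B4 → L1 miss wb→B1 [D]
  6 | R B2 → L2 miss [-]
  7 | R B8 → L2 miss [-]
  8 | W B8 → L2 hit [D]
  9 | R B8 → L2 hit [D]
  10 | R B4 → L1 hit [D]
  11 | R B0 → L0 miss wb→B3 [-]

DIRTY = [4, 8]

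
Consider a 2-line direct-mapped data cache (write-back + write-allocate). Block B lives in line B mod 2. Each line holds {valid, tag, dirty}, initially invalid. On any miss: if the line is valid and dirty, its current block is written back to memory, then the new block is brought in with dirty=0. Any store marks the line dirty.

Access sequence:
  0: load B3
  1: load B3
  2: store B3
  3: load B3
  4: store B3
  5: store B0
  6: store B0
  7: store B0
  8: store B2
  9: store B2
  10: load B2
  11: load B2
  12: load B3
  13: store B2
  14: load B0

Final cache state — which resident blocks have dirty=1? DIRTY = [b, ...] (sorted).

DIRTY = [3]

  0 | R B3 → L1 miss [-]
  1 | R B3 → L1 hit [-]
  2 | W B3 → L1 hit [D]
  3 | R B3 → L1 hit [D]
  4 | W B3 → L1 hit [D]
  5 | W B0 → L0 miss [D]
  6 | W B0 → L0 hit [D]
  7 | W B0 → L0 hit [D]
  8 | W B2 → L0 miss wb→B0 [D]
  9 | W B2 → L0 hit [D]
  10 | R B2 → L0 hit [D]
  11 | R B2 → L0 hit [D]
  12 | R B3 → L1 hit [D]
  13 | W B2 → L0 hit [D]
  14 | R B0 → L0 miss wb→B2 [-]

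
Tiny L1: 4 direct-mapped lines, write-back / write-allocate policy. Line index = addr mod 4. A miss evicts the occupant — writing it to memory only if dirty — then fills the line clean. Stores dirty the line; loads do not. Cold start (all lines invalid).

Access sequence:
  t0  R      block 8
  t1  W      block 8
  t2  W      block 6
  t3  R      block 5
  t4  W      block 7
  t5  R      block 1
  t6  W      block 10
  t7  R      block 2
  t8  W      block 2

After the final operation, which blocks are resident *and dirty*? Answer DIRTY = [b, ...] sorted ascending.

DIRTY = [2, 7, 8]

0: R B8 -> L0 miss  d=-]
1: W B8 -> L0 hit  d=D]
2: W B6 -> L2 miss  d=D]
3: R B5 -> L1 miss  d=-]
4: W B7 -> L3 miss  d=D]
5: R B1 -> L1 miss  d=-]
6: W B10 -> L2 miss wb->B6  d=D]
7: R B2 -> L2 miss wb->B10  d=-]
8: W B2 -> L2 hit  d=D]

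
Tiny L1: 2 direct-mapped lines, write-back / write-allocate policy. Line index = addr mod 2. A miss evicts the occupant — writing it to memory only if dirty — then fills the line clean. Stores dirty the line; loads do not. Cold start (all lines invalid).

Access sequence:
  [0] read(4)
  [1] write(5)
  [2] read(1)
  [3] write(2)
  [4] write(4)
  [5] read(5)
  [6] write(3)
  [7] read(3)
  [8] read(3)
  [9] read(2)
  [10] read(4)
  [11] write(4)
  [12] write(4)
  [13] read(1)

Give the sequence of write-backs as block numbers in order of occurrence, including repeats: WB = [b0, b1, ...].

WB = [5, 2, 4, 3]

0: R B4 → L0 miss [-]
1: W B5 → L1 miss [D]
2: R B1 → L1 miss wb→B5 [-]
3: W B2 → L0 miss [D]
4: W B4 → L0 miss wb→B2 [D]
5: R B5 → L1 miss [-]
6: W B3 → L1 miss [D]
7: R B3 → L1 hit [D]
8: R B3 → L1 hit [D]
9: R B2 → L0 miss wb→B4 [-]
10: R B4 → L0 miss [-]
11: W B4 → L0 hit [D]
12: W B4 → L0 hit [D]
13: R B1 → L1 miss wb→B3 [-]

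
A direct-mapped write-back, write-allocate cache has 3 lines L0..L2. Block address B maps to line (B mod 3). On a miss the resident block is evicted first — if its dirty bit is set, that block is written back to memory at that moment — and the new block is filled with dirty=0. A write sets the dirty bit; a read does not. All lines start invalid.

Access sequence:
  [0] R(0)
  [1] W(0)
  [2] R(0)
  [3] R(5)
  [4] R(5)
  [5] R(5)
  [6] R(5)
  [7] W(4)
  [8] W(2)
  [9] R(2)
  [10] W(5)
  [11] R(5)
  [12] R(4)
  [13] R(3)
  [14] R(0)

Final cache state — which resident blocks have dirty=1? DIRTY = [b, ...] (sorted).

DIRTY = [4, 5]

  0 | R B0 → L0 miss [-]
  1 | W B0 → L0 hit [D]
  2 | R B0 → L0 hit [D]
  3 | R B5 → L2 miss [-]
  4 | R B5 → L2 hit [-]
  5 | R B5 → L2 hit [-]
  6 | R B5 → L2 hit [-]
  7 | W B4 → L1 miss [D]
  8 | W B2 → L2 miss [D]
  9 | R B2 → L2 hit [D]
  10 | W B5 → L2 miss wb→B2 [D]
  11 | R B5 → L2 hit [D]
  12 | R B4 → L1 hit [D]
  13 | R B3 → L0 miss wb→B0 [-]
  14 | R B0 → L0 miss [-]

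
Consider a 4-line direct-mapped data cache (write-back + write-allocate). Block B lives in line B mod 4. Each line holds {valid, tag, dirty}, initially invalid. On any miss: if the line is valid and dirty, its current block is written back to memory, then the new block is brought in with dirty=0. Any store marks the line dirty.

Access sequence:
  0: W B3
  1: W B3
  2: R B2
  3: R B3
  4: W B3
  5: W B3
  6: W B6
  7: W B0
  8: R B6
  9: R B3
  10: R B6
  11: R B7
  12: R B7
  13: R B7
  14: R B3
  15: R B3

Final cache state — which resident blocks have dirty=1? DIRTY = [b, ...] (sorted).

DIRTY = [0, 6]

0: W B3 -> L3 miss  d=D]
1: W B3 -> L3 hit  d=D]
2: R B2 -> L2 miss  d=-]
3: R B3 -> L3 hit  d=D]
4: W B3 -> L3 hit  d=D]
5: W B3 -> L3 hit  d=D]
6: W B6 -> L2 miss  d=D]
7: W B0 -> L0 miss  d=D]
8: R B6 -> L2 hit  d=D]
9: R B3 -> L3 hit  d=D]
10: R B6 -> L2 hit  d=D]
11: R B7 -> L3 miss wb->B3  d=-]
12: R B7 -> L3 hit  d=-]
13: R B7 -> L3 hit  d=-]
14: R B3 -> L3 miss  d=-]
15: R B3 -> L3 hit  d=-]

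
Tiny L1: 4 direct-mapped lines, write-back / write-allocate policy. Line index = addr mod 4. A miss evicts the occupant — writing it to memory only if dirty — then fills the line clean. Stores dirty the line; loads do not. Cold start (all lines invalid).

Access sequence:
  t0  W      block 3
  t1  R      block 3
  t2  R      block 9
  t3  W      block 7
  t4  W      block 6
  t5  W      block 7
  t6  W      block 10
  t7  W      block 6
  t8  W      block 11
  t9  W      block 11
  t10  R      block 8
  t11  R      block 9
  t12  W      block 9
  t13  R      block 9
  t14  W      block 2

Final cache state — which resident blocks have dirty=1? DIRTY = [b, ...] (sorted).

0: W B3 -> L3 miss  d=D]
1: R B3 -> L3 hit  d=D]
2: R B9 -> L1 miss  d=-]
3: W B7 -> L3 miss wb->B3  d=D]
4: W B6 -> L2 miss  d=D]
5: W B7 -> L3 hit  d=D]
6: W B10 -> L2 miss wb->B6  d=D]
7: W B6 -> L2 miss wb->B10  d=D]
8: W B11 -> L3 miss wb->B7  d=D]
9: W B11 -> L3 hit  d=D]
10: R B8 -> L0 miss  d=-]
11: R B9 -> L1 hit  d=-]
12: W B9 -> L1 hit  d=D]
13: R B9 -> L1 hit  d=D]
14: W B2 -> L2 miss wb->B6  d=D]

DIRTY = [2, 9, 11]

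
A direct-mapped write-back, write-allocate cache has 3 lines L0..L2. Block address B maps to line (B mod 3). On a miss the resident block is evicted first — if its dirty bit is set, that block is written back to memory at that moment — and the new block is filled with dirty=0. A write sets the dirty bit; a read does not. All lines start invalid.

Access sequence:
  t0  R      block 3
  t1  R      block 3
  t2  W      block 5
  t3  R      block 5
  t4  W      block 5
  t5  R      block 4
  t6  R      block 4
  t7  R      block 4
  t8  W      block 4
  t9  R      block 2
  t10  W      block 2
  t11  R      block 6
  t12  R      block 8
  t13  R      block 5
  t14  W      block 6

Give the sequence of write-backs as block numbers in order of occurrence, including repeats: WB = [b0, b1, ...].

  0 | R B3 → L0 miss [-]
  1 | R B3 → L0 hit [-]
  2 | W B5 → L2 miss [D]
  3 | R B5 → L2 hit [D]
  4 | W B5 → L2 hit [D]
  5 | R B4 → L1 miss [-]
  6 | R B4 → L1 hit [-]
  7 | R B4 → L1 hit [-]
  8 | W B4 → L1 hit [D]
  9 | R B2 → L2 miss wb→B5 [-]
  10 | W B2 → L2 hit [D]
  11 | R B6 → L0 miss [-]
  12 | R B8 → L2 miss wb→B2 [-]
  13 | R B5 → L2 miss [-]
  14 | W B6 → L0 hit [D]

WB = [5, 2]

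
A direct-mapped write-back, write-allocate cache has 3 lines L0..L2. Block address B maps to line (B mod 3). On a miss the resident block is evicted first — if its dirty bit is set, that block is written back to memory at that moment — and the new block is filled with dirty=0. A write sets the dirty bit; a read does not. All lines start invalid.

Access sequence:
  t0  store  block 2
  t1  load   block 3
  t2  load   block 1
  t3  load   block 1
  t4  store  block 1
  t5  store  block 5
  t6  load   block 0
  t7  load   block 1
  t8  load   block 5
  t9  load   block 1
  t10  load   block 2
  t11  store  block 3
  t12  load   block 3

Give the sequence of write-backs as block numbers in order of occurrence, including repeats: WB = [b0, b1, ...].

WB = [2, 5]

  0 | W B2 → L2 miss [D]
  1 | R B3 → L0 miss [-]
  2 | R B1 → L1 miss [-]
  3 | R B1 → L1 hit [-]
  4 | W B1 → L1 hit [D]
  5 | W B5 → L2 miss wb→B2 [D]
  6 | R B0 → L0 miss [-]
  7 | R B1 → L1 hit [D]
  8 | R B5 → L2 hit [D]
  9 | R B1 → L1 hit [D]
  10 | R B2 → L2 miss wb→B5 [-]
  11 | W B3 → L0 miss [D]
  12 | R B3 → L0 hit [D]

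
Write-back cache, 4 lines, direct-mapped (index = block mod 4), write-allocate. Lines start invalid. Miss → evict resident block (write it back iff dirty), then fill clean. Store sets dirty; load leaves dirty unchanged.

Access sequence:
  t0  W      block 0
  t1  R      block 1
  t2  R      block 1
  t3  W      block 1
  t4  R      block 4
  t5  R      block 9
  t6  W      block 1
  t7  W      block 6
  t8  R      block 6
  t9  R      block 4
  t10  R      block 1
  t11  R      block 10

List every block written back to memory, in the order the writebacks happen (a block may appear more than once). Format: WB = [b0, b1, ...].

WB = [0, 1, 6]

  0 | W B0 → L0 miss [D]
  1 | R B1 → L1 miss [-]
  2 | R B1 → L1 hit [-]
  3 | W B1 → L1 hit [D]
  4 | R B4 → L0 miss wb→B0 [-]
  5 | R B9 → L1 miss wb→B1 [-]
  6 | W B1 → L1 miss [D]
  7 | W B6 → L2 miss [D]
  8 | R B6 → L2 hit [D]
  9 | R B4 → L0 hit [-]
  10 | R B1 → L1 hit [D]
  11 | R B10 → L2 miss wb→B6 [-]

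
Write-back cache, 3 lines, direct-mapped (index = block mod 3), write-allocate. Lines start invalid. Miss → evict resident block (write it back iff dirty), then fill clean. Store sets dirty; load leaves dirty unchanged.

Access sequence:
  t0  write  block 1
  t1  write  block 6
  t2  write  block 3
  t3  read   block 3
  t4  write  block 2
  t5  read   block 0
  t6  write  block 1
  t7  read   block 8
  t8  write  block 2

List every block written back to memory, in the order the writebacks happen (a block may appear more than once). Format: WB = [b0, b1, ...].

0: W B1 → L1 miss [D]
1: W B6 → L0 miss [D]
2: W B3 → L0 miss wb→B6 [D]
3: R B3 → L0 hit [D]
4: W B2 → L2 miss [D]
5: R B0 → L0 miss wb→B3 [-]
6: W B1 → L1 hit [D]
7: R B8 → L2 miss wb→B2 [-]
8: W B2 → L2 miss [D]

WB = [6, 3, 2]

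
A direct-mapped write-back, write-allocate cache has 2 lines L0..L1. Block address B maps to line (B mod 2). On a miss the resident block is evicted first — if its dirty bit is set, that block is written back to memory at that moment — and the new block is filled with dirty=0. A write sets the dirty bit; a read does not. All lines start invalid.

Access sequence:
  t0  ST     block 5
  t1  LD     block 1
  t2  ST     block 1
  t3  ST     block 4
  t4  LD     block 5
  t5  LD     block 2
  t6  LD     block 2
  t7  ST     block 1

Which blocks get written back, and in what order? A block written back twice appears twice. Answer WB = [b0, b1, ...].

WB = [5, 1, 4]

0: W B5 -> L1 miss  d=D]
1: R B1 -> L1 miss wb->B5  d=-]
2: W B1 -> L1 hit  d=D]
3: W B4 -> L0 miss  d=D]
4: R B5 -> L1 miss wb->B1  d=-]
5: R B2 -> L0 miss wb->B4  d=-]
6: R B2 -> L0 hit  d=-]
7: W B1 -> L1 miss  d=D]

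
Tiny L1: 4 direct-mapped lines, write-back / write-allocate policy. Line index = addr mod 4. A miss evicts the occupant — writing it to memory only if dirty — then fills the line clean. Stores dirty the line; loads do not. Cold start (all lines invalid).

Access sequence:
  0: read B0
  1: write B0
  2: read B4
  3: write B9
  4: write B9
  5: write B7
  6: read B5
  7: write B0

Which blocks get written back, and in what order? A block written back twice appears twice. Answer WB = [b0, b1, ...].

0: R B0 → L0 miss [-]
1: W B0 → L0 hit [D]
2: R B4 → L0 miss wb→B0 [-]
3: W B9 → L1 miss [D]
4: W B9 → L1 hit [D]
5: W B7 → L3 miss [D]
6: R B5 → L1 miss wb→B9 [-]
7: W B0 → L0 miss [D]

WB = [0, 9]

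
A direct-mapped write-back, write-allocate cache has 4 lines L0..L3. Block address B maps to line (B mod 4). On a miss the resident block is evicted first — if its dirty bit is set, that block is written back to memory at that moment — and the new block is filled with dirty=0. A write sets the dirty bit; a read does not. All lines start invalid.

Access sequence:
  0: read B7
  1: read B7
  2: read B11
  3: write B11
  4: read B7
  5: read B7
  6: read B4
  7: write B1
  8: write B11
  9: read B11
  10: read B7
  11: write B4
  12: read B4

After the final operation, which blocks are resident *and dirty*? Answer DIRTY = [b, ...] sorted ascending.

0: R B7 -> L3 miss  d=-]
1: R B7 -> L3 hit  d=-]
2: R B11 -> L3 miss  d=-]
3: W B11 -> L3 hit  d=D]
4: R B7 -> L3 miss wb->B11  d=-]
5: R B7 -> L3 hit  d=-]
6: R B4 -> L0 miss  d=-]
7: W B1 -> L1 miss  d=D]
8: W B11 -> L3 miss  d=D]
9: R B11 -> L3 hit  d=D]
10: R B7 -> L3 miss wb->B11  d=-]
11: W B4 -> L0 hit  d=D]
12: R B4 -> L0 hit  d=D]

DIRTY = [1, 4]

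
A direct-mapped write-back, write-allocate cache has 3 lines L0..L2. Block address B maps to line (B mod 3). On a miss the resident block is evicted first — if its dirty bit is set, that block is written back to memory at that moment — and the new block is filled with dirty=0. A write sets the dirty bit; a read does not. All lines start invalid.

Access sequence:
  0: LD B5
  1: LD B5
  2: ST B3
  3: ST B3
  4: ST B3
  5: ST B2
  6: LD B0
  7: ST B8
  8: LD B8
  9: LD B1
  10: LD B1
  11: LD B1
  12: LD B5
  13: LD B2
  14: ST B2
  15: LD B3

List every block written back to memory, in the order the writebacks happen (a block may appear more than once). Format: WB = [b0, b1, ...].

0: R B5 -> L2 miss  d=-]
1: R B5 -> L2 hit  d=-]
2: W B3 -> L0 miss  d=D]
3: W B3 -> L0 hit  d=D]
4: W B3 -> L0 hit  d=D]
5: W B2 -> L2 miss  d=D]
6: R B0 -> L0 miss wb->B3  d=-]
7: W B8 -> L2 miss wb->B2  d=D]
8: R B8 -> L2 hit  d=D]
9: R B1 -> L1 miss  d=-]
10: R B1 -> L1 hit  d=-]
11: R B1 -> L1 hit  d=-]
12: R B5 -> L2 miss wb->B8  d=-]
13: R B2 -> L2 miss  d=-]
14: W B2 -> L2 hit  d=D]
15: R B3 -> L0 miss  d=-]

WB = [3, 2, 8]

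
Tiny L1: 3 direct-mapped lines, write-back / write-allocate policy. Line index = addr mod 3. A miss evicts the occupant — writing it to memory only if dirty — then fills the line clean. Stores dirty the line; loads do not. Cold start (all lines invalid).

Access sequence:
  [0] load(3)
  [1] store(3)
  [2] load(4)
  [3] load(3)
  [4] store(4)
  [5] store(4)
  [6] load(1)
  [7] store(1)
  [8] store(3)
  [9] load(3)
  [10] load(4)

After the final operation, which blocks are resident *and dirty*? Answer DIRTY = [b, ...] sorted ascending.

DIRTY = [3]

0: R B3 -> L0 miss  d=-]
1: W B3 -> L0 hit  d=D]
2: R B4 -> L1 miss  d=-]
3: R B3 -> L0 hit  d=D]
4: W B4 -> L1 hit  d=D]
5: W B4 -> L1 hit  d=D]
6: R B1 -> L1 miss wb->B4  d=-]
7: W B1 -> L1 hit  d=D]
8: W B3 -> L0 hit  d=D]
9: R B3 -> L0 hit  d=D]
10: R B4 -> L1 miss wb->B1  d=-]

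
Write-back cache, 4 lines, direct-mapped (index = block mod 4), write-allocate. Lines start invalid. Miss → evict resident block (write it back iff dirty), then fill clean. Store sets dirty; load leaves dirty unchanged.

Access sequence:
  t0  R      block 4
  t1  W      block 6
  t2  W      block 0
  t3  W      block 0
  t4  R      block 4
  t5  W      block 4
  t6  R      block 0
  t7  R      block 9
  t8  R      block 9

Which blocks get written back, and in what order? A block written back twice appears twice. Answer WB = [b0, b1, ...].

  0 | R B4 → L0 miss [-]
  1 | W B6 → L2 miss [D]
  2 | W B0 → L0 miss [D]
  3 | W B0 → L0 hit [D]
  4 | R B4 → L0 miss wb→B0 [-]
  5 | W B4 → L0 hit [D]
  6 | R B0 → L0 miss wb→B4 [-]
  7 | R B9 → L1 miss [-]
  8 | R B9 → L1 hit [-]

WB = [0, 4]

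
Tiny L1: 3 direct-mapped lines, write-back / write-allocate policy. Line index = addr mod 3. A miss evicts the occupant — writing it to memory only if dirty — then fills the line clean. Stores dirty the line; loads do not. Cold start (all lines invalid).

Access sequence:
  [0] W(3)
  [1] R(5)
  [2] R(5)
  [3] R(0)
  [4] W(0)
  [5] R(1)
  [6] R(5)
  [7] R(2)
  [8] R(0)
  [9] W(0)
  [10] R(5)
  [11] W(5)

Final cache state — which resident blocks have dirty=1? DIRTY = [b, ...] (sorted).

0: W B3 → L0 miss [D]
1: R B5 → L2 miss [-]
2: R B5 → L2 hit [-]
3: R B0 → L0 miss wb→B3 [-]
4: W B0 → L0 hit [D]
5: R B1 → L1 miss [-]
6: R B5 → L2 hit [-]
7: R B2 → L2 miss [-]
8: R B0 → L0 hit [D]
9: W B0 → L0 hit [D]
10: R B5 → L2 miss [-]
11: W B5 → L2 hit [D]

DIRTY = [0, 5]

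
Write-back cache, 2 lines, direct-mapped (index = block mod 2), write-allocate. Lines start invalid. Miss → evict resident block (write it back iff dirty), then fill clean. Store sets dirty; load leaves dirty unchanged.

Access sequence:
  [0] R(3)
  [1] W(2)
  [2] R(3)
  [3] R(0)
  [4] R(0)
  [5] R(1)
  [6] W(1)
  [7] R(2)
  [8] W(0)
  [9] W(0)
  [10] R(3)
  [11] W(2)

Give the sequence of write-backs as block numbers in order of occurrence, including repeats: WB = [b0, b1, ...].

0: R B3 -> L1 miss  d=-]
1: W B2 -> L0 miss  d=D]
2: R B3 -> L1 hit  d=-]
3: R B0 -> L0 miss wb->B2  d=-]
4: R B0 -> L0 hit  d=-]
5: R B1 -> L1 miss  d=-]
6: W B1 -> L1 hit  d=D]
7: R B2 -> L0 miss  d=-]
8: W B0 -> L0 miss  d=D]
9: W B0 -> L0 hit  d=D]
10: R B3 -> L1 miss wb->B1  d=-]
11: W B2 -> L0 miss wb->B0  d=D]

WB = [2, 1, 0]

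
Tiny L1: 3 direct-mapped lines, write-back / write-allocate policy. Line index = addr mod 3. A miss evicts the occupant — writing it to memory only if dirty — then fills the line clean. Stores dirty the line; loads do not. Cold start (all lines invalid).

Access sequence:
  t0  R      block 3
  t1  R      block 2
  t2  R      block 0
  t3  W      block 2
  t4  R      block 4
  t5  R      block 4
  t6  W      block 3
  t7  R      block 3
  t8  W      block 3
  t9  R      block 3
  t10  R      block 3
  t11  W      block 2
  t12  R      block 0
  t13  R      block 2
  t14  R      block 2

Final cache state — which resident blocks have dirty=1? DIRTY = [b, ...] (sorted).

0: R B3 → L0 miss [-]
1: R B2 → L2 miss [-]
2: R B0 → L0 miss [-]
3: W B2 → L2 hit [D]
4: R B4 → L1 miss [-]
5: R B4 → L1 hit [-]
6: W B3 → L0 miss [D]
7: R B3 → L0 hit [D]
8: W B3 → L0 hit [D]
9: R B3 → L0 hit [D]
10: R B3 → L0 hit [D]
11: W B2 → L2 hit [D]
12: R B0 → L0 miss wb→B3 [-]
13: R B2 → L2 hit [D]
14: R B2 → L2 hit [D]

DIRTY = [2]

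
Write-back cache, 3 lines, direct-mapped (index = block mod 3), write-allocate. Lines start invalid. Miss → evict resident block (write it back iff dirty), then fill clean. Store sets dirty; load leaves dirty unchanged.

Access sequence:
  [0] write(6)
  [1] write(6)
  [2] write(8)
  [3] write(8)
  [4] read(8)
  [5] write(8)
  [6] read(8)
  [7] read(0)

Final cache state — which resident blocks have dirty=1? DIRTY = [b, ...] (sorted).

DIRTY = [8]

0: W B6 → L0 miss [D]
1: W B6 → L0 hit [D]
2: W B8 → L2 miss [D]
3: W B8 → L2 hit [D]
4: R B8 → L2 hit [D]
5: W B8 → L2 hit [D]
6: R B8 → L2 hit [D]
7: R B0 → L0 miss wb→B6 [-]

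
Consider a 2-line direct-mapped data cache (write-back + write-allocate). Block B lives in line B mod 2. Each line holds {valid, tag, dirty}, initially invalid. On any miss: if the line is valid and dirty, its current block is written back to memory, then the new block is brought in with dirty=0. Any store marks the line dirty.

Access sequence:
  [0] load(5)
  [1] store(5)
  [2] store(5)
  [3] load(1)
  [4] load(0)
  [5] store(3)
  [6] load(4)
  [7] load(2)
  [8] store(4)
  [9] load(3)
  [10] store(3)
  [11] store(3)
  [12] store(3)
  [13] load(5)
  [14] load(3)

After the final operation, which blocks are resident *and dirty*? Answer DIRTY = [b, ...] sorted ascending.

0: R B5 → L1 miss [-]
1: W B5 → L1 hit [D]
2: W B5 → L1 hit [D]
3: R B1 → L1 miss wb→B5 [-]
4: R B0 → L0 miss [-]
5: W B3 → L1 miss [D]
6: R B4 → L0 miss [-]
7: R B2 → L0 miss [-]
8: W B4 → L0 miss [D]
9: R B3 → L1 hit [D]
10: W B3 → L1 hit [D]
11: W B3 → L1 hit [D]
12: W B3 → L1 hit [D]
13: R B5 → L1 miss wb→B3 [-]
14: R B3 → L1 miss [-]

DIRTY = [4]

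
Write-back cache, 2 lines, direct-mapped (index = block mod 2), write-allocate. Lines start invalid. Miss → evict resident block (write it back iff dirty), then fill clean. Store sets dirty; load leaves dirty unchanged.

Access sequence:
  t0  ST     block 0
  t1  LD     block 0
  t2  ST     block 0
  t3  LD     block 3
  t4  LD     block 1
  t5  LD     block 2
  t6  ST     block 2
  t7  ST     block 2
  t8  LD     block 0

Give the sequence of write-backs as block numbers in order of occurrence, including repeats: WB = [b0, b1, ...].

WB = [0, 2]

0: W B0 → L0 miss [D]
1: R B0 → L0 hit [D]
2: W B0 → L0 hit [D]
3: R B3 → L1 miss [-]
4: R B1 → L1 miss [-]
5: R B2 → L0 miss wb→B0 [-]
6: W B2 → L0 hit [D]
7: W B2 → L0 hit [D]
8: R B0 → L0 miss wb→B2 [-]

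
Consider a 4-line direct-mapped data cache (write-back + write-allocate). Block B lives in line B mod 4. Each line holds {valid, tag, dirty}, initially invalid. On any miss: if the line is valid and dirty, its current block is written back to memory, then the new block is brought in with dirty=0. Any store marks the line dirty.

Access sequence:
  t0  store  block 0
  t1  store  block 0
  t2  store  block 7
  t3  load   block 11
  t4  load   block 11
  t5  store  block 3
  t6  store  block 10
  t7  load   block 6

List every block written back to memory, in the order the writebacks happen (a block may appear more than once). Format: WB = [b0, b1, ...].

WB = [7, 10]

0: W B0 → L0 miss [D]
1: W B0 → L0 hit [D]
2: W B7 → L3 miss [D]
3: R B11 → L3 miss wb→B7 [-]
4: R B11 → L3 hit [-]
5: W B3 → L3 miss [D]
6: W B10 → L2 miss [D]
7: R B6 → L2 miss wb→B10 [-]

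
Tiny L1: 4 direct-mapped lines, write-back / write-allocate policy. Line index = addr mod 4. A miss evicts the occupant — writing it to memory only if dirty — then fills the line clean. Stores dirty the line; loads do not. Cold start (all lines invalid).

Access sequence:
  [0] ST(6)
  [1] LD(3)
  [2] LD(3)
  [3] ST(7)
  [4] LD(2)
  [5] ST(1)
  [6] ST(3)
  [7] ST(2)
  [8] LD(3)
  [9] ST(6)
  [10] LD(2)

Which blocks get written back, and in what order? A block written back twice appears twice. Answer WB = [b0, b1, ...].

  0 | W B6 → L2 miss [D]
  1 | R B3 → L3 miss [-]
  2 | R B3 → L3 hit [-]
  3 | W B7 → L3 miss [D]
  4 | R B2 → L2 miss wb→B6 [-]
  5 | W B1 → L1 miss [D]
  6 | W B3 → L3 miss wb→B7 [D]
  7 | W B2 → L2 hit [D]
  8 | R B3 → L3 hit [D]
  9 | W B6 → L2 miss wb→B2 [D]
  10 | R B2 → L2 miss wb→B6 [-]

WB = [6, 7, 2, 6]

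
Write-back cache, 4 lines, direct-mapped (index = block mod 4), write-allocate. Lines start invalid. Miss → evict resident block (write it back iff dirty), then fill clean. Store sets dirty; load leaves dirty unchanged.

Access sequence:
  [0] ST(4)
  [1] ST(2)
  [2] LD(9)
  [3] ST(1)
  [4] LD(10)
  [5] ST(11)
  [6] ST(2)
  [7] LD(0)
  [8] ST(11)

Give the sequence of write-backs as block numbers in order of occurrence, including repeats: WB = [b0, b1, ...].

WB = [2, 4]

  0 | W B4 → L0 miss [D]
  1 | W B2 → L2 miss [D]
  2 | R B9 → L1 miss [-]
  3 | W B1 → L1 miss [D]
  4 | R B10 → L2 miss wb→B2 [-]
  5 | W B11 → L3 miss [D]
  6 | W B2 → L2 miss [D]
  7 | R B0 → L0 miss wb→B4 [-]
  8 | W B11 → L3 hit [D]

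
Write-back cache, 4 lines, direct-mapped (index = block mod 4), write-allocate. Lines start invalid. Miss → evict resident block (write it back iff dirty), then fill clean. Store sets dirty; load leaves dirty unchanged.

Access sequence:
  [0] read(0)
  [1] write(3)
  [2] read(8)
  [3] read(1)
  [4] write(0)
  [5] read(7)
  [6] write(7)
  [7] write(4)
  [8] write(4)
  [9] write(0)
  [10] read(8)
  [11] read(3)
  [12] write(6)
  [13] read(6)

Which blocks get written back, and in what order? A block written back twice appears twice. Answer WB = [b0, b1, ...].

WB = [3, 0, 4, 0, 7]

  0 | R B0 → L0 miss [-]
  1 | W B3 → L3 miss [D]
  2 | R B8 → L0 miss [-]
  3 | R B1 → L1 miss [-]
  4 | W B0 → L0 miss [D]
  5 | R B7 → L3 miss wb→B3 [-]
  6 | W B7 → L3 hit [D]
  7 | W B4 → L0 miss wb→B0 [D]
  8 | W B4 → L0 hit [D]
  9 | W B0 → L0 miss wb→B4 [D]
  10 | R B8 → L0 miss wb→B0 [-]
  11 | R B3 → L3 miss wb→B7 [-]
  12 | W B6 → L2 miss [D]
  13 | R B6 → L2 hit [D]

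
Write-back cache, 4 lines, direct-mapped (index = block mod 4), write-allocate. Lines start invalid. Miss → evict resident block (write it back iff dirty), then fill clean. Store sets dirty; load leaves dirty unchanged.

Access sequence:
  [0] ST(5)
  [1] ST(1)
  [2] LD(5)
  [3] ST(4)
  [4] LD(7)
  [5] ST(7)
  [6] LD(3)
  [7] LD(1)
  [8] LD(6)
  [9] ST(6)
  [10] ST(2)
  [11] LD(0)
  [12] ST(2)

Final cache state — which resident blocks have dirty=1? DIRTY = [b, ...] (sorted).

DIRTY = [2]

0: W B5 → L1 miss [D]
1: W B1 → L1 miss wb→B5 [D]
2: R B5 → L1 miss wb→B1 [-]
3: W B4 → L0 miss [D]
4: R B7 → L3 miss [-]
5: W B7 → L3 hit [D]
6: R B3 → L3 miss wb→B7 [-]
7: R B1 → L1 miss [-]
8: R B6 → L2 miss [-]
9: W B6 → L2 hit [D]
10: W B2 → L2 miss wb→B6 [D]
11: R B0 → L0 miss wb→B4 [-]
12: W B2 → L2 hit [D]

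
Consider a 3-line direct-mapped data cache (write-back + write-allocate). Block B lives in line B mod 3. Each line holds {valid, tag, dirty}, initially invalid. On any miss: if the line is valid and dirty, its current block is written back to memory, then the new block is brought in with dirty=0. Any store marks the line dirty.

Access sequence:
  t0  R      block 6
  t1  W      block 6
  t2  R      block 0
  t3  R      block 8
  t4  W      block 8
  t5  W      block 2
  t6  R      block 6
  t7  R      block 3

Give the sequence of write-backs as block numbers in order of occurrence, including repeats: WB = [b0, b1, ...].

  0 | R B6 → L0 miss [-]
  1 | W B6 → L0 hit [D]
  2 | R B0 → L0 miss wb→B6 [-]
  3 | R B8 → L2 miss [-]
  4 | W B8 → L2 hit [D]
  5 | W B2 → L2 miss wb→B8 [D]
  6 | R B6 → L0 miss [-]
  7 | R B3 → L0 miss [-]

WB = [6, 8]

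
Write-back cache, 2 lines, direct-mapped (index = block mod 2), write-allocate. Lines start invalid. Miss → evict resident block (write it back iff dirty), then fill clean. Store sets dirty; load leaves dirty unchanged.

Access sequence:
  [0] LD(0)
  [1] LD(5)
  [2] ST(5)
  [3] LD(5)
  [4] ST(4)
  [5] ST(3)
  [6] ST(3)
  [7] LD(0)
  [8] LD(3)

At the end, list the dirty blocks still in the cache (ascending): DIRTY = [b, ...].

  0 | R B0 → L0 miss [-]
  1 | R B5 → L1 miss [-]
  2 | W B5 → L1 hit [D]
  3 | R B5 → L1 hit [D]
  4 | W B4 → L0 miss [D]
  5 | W B3 → L1 miss wb→B5 [D]
  6 | W B3 → L1 hit [D]
  7 | R B0 → L0 miss wb→B4 [-]
  8 | R B3 → L1 hit [D]

DIRTY = [3]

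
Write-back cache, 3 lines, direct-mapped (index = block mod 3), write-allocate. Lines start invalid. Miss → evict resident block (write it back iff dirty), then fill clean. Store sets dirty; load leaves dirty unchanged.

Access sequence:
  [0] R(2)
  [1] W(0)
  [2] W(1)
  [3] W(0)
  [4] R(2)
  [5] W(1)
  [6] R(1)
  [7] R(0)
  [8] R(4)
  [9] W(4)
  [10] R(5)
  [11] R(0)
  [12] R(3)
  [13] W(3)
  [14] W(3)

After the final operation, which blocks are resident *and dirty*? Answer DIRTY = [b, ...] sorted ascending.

  0 | R B2 → L2 miss [-]
  1 | W B0 → L0 miss [D]
  2 | W B1 → L1 miss [D]
  3 | W B0 → L0 hit [D]
  4 | R B2 → L2 hit [-]
  5 | W B1 → L1 hit [D]
  6 | R B1 → L1 hit [D]
  7 | R B0 → L0 hit [D]
  8 | R B4 → L1 miss wb→B1 [-]
  9 | W B4 → L1 hit [D]
  10 | R B5 → L2 miss [-]
  11 | R B0 → L0 hit [D]
  12 | R B3 → L0 miss wb→B0 [-]
  13 | W B3 → L0 hit [D]
  14 | W B3 → L0 hit [D]

DIRTY = [3, 4]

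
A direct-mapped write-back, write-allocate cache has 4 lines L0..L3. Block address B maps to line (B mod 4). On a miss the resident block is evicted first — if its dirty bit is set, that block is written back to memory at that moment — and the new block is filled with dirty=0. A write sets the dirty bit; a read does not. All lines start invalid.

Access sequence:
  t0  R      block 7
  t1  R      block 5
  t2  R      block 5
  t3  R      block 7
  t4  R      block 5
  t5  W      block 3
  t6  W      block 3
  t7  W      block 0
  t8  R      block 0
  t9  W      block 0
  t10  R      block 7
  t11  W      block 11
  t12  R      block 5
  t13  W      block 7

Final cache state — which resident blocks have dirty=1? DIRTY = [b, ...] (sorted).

  0 | R B7 → L3 miss [-]
  1 | R B5 → L1 miss [-]
  2 | R B5 → L1 hit [-]
  3 | R B7 → L3 hit [-]
  4 | R B5 → L1 hit [-]
  5 | W B3 → L3 miss [D]
  6 | W B3 → L3 hit [D]
  7 | W B0 → L0 miss [D]
  8 | R B0 → L0 hit [D]
  9 | W B0 → L0 hit [D]
  10 | R B7 → L3 miss wb→B3 [-]
  11 | W B11 → L3 miss [D]
  12 | R B5 → L1 hit [-]
  13 | W B7 → L3 miss wb→B11 [D]

DIRTY = [0, 7]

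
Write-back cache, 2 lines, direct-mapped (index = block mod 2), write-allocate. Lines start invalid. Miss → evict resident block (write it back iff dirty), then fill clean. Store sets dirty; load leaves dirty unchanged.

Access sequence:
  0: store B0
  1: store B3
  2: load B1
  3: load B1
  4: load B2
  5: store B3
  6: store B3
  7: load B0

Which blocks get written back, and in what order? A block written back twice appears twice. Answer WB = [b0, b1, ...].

WB = [3, 0]

0: W B0 → L0 miss [D]
1: W B3 → L1 miss [D]
2: R B1 → L1 miss wb→B3 [-]
3: R B1 → L1 hit [-]
4: R B2 → L0 miss wb→B0 [-]
5: W B3 → L1 miss [D]
6: W B3 → L1 hit [D]
7: R B0 → L0 miss [-]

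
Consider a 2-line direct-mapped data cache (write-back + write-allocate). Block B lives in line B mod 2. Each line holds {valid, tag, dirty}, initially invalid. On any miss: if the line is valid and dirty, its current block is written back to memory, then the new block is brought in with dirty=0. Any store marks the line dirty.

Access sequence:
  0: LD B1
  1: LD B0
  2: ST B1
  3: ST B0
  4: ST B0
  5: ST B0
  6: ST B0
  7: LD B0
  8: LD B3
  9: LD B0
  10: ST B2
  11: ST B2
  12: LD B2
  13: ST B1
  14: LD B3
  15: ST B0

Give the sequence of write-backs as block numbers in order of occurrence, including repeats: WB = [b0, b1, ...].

  0 | R B1 → L1 miss [-]
  1 | R B0 → L0 miss [-]
  2 | W B1 → L1 hit [D]
  3 | W B0 → L0 hit [D]
  4 | W B0 → L0 hit [D]
  5 | W B0 → L0 hit [D]
  6 | W B0 → L0 hit [D]
  7 | R B0 → L0 hit [D]
  8 | R B3 → L1 miss wb→B1 [-]
  9 | R B0 → L0 hit [D]
  10 | W B2 → L0 miss wb→B0 [D]
  11 | W B2 → L0 hit [D]
  12 | R B2 → L0 hit [D]
  13 | W B1 → L1 miss [D]
  14 | R B3 → L1 miss wb→B1 [-]
  15 | W B0 → L0 miss wb→B2 [D]

WB = [1, 0, 1, 2]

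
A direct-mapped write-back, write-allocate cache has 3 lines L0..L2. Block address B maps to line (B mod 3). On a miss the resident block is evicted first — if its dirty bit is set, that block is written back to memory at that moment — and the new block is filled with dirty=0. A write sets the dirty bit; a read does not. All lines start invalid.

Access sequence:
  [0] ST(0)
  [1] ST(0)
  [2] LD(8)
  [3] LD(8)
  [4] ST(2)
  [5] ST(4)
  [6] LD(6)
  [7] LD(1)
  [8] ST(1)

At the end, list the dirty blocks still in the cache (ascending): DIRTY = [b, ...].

0: W B0 -> L0 miss  d=D]
1: W B0 -> L0 hit  d=D]
2: R B8 -> L2 miss  d=-]
3: R B8 -> L2 hit  d=-]
4: W B2 -> L2 miss  d=D]
5: W B4 -> L1 miss  d=D]
6: R B6 -> L0 miss wb->B0  d=-]
7: R B1 -> L1 miss wb->B4  d=-]
8: W B1 -> L1 hit  d=D]

DIRTY = [1, 2]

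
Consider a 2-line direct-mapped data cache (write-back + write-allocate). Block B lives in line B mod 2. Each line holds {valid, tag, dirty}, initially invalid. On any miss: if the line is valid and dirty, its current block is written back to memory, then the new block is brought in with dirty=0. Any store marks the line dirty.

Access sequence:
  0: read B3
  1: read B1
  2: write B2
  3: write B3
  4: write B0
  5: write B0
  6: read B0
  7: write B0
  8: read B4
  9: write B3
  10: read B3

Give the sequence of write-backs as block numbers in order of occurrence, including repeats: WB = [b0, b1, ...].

0: R B3 → L1 miss [-]
1: R B1 → L1 miss [-]
2: W B2 → L0 miss [D]
3: W B3 → L1 miss [D]
4: W B0 → L0 miss wb→B2 [D]
5: W B0 → L0 hit [D]
6: R B0 → L0 hit [D]
7: W B0 → L0 hit [D]
8: R B4 → L0 miss wb→B0 [-]
9: W B3 → L1 hit [D]
10: R B3 → L1 hit [D]

WB = [2, 0]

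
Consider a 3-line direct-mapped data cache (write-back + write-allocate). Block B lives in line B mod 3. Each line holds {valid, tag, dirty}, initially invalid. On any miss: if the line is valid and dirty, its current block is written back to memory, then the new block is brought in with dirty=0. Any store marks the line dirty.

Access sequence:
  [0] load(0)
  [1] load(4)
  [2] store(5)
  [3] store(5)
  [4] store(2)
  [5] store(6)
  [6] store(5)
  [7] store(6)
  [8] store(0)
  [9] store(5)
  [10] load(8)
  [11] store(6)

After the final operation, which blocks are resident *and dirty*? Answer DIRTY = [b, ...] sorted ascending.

  0 | R B0 → L0 miss [-]
  1 | R B4 → L1 miss [-]
  2 | W B5 → L2 miss [D]
  3 | W B5 → L2 hit [D]
  4 | W B2 → L2 miss wb→B5 [D]
  5 | W B6 → L0 miss [D]
  6 | W B5 → L2 miss wb→B2 [D]
  7 | W B6 → L0 hit [D]
  8 | W B0 → L0 miss wb→B6 [D]
  9 | W B5 → L2 hit [D]
  10 | R B8 → L2 miss wb→B5 [-]
  11 | W B6 → L0 miss wb→B0 [D]

DIRTY = [6]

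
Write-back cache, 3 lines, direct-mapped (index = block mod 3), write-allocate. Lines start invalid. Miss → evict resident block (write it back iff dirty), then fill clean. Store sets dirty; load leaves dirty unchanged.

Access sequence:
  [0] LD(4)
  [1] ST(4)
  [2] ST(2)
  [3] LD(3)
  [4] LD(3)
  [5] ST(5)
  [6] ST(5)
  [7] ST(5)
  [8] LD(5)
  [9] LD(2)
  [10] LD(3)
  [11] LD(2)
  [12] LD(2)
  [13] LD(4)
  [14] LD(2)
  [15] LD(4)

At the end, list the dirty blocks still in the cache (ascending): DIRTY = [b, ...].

DIRTY = [4]

0: R B4 -> L1 miss  d=-]
1: W B4 -> L1 hit  d=D]
2: W B2 -> L2 miss  d=D]
3: R B3 -> L0 miss  d=-]
4: R B3 -> L0 hit  d=-]
5: W B5 -> L2 miss wb->B2  d=D]
6: W B5 -> L2 hit  d=D]
7: W B5 -> L2 hit  d=D]
8: R B5 -> L2 hit  d=D]
9: R B2 -> L2 miss wb->B5  d=-]
10: R B3 -> L0 hit  d=-]
11: R B2 -> L2 hit  d=-]
12: R B2 -> L2 hit  d=-]
13: R B4 -> L1 hit  d=D]
14: R B2 -> L2 hit  d=-]
15: R B4 -> L1 hit  d=D]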